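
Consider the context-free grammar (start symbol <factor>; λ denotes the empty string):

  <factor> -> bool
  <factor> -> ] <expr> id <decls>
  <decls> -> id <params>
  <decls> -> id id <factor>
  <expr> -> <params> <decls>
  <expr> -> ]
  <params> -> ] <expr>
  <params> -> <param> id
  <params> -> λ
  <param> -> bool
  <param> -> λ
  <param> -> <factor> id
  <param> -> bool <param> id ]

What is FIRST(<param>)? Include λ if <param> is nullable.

<param> -> bool contributes {bool}.
<param> -> λ contributes λ.
From <param> -> <factor> id: add FIRST(<factor>) = { ], bool }.
<param> -> bool <param> id ] contributes {bool}.
Union: FIRST(<param>) = { ], bool, λ }.

{ ], bool, λ }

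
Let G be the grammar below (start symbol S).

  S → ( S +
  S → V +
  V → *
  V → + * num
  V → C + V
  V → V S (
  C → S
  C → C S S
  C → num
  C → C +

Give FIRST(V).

{ (, *, +, num }

V → * contributes {*}.
V → + * num contributes {+}.
From V → C + V: add FIRST(C) = { (, *, +, num }.
From V → V S (: add FIRST(V) = { (, *, +, num }.
Union: FIRST(V) = { (, *, +, num }.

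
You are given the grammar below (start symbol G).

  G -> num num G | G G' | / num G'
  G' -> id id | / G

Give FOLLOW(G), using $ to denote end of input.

{ $, /, id }

G is the start symbol, so $ ∈ FOLLOW(G).
In G -> num num G: G is at the end, add FOLLOW(G) = { $, /, id }.
In G -> G G': add FIRST(G') = { /, id }.
In G' -> / G: G is at the end, add FOLLOW(G') = { $, /, id }.
Union: FOLLOW(G) = { $, /, id }.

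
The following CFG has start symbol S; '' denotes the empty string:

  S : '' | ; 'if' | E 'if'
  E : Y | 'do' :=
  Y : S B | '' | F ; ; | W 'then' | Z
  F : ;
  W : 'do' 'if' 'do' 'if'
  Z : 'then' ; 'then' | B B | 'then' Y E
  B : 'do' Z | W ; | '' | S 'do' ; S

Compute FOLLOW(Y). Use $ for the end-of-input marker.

{ 'do', 'if', 'then', ; }

In E : Y: Y is at the end, add FOLLOW(E) = { 'do', 'if', 'then', ; }.
In Z : 'then' Y E: add FIRST(E)\{''} = { 'do', 'if', 'then', ; }.
  Since E is nullable, also add FOLLOW(Z) = { 'do', 'if', 'then', ; }.
Union: FOLLOW(Y) = { 'do', 'if', 'then', ; }.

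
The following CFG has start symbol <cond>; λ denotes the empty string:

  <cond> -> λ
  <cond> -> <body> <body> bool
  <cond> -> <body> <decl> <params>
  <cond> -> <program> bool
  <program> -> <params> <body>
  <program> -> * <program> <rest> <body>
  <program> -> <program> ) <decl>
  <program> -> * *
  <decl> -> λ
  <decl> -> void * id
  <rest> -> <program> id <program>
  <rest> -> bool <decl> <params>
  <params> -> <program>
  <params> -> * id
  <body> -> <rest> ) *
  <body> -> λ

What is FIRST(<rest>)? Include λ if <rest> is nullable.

{ *, bool }

From <rest> -> <program> id <program>: add FIRST(<program>) = { * }.
<rest> -> bool <decl> <params> contributes {bool}.
Union: FIRST(<rest>) = { *, bool }.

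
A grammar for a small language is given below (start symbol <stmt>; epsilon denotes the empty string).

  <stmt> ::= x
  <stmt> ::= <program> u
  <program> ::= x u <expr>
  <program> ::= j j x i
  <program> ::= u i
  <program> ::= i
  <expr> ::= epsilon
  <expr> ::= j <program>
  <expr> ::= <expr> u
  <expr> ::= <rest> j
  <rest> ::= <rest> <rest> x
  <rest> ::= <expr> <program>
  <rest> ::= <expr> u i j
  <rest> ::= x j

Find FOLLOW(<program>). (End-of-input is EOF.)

In <stmt> ::= <program> u: add FIRST(u) = { u }.
In <expr> ::= j <program>: <program> is at the end, add FOLLOW(<expr>) = { i, j, u, x }.
In <rest> ::= <expr> <program>: <program> is at the end, add FOLLOW(<rest>) = { i, j, u, x }.
Union: FOLLOW(<program>) = { i, j, u, x }.

{ i, j, u, x }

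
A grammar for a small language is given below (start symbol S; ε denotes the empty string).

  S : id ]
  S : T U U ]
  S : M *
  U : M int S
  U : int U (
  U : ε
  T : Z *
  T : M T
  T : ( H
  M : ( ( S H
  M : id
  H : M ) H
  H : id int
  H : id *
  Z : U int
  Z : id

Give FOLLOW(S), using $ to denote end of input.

{ $, (, ], id, int }

S is the start symbol, so $ ∈ FOLLOW(S).
In U : M int S: S is at the end, add FOLLOW(U) = { (, ], id, int }.
In M : ( ( S H: add FIRST(H) = { (, id }.
Union: FOLLOW(S) = { $, (, ], id, int }.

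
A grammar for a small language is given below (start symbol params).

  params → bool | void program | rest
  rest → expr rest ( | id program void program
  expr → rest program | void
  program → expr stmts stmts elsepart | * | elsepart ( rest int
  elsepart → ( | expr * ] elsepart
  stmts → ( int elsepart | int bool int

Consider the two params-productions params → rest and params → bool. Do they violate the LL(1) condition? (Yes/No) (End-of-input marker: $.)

FIRST(rest) = { id, void } and FIRST(bool) = { bool }.
The FIRST sets are disjoint and neither alternative is nullable — no conflict.

No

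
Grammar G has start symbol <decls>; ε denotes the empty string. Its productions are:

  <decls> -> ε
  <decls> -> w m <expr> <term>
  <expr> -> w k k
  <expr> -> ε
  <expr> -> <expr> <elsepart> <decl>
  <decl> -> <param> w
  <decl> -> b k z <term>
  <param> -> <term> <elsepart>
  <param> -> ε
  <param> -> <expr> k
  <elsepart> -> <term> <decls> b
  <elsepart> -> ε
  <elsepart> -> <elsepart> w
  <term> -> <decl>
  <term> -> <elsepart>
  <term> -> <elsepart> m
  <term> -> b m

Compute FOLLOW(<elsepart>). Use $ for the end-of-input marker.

In <expr> -> <expr> <elsepart> <decl>: add FIRST(<decl>) = { b, k, m, w }.
In <param> -> <term> <elsepart>: <elsepart> is at the end, add FOLLOW(<param>) = { w }.
In <elsepart> -> <elsepart> w: add FIRST(w) = { w }.
In <term> -> <elsepart>: <elsepart> is at the end, add FOLLOW(<term>) = { $, b, k, m, w }.
In <term> -> <elsepart> m: add FIRST(m) = { m }.
Union: FOLLOW(<elsepart>) = { $, b, k, m, w }.

{ $, b, k, m, w }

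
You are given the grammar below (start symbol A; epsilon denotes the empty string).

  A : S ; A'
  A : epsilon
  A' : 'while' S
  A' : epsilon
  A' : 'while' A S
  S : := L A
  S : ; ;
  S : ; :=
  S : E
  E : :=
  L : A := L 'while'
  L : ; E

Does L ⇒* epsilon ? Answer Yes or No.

No

Nullable nonterminals: A, A'.
No production of L has an RHS whose symbols are all nullable, so L is not nullable.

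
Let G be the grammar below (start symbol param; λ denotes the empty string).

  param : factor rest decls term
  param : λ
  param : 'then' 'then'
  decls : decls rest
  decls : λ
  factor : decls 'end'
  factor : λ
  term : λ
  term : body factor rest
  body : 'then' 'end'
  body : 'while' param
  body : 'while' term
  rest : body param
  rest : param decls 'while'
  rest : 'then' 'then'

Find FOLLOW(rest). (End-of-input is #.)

{ #, 'end', 'then', 'while' }

In param : factor rest decls term: add FIRST(decls term)\{λ} = { 'end', 'then', 'while' }.
  Since decls term is nullable, also add FOLLOW(param) = { #, 'end', 'then', 'while' }.
In decls : decls rest: rest is at the end, add FOLLOW(decls) = { #, 'end', 'then', 'while' }.
In term : body factor rest: rest is at the end, add FOLLOW(term) = { #, 'end', 'then', 'while' }.
Union: FOLLOW(rest) = { #, 'end', 'then', 'while' }.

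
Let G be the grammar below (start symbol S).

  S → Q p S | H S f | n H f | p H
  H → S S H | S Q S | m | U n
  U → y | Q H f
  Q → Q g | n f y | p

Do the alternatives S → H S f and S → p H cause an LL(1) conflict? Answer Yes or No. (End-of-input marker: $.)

Yes

FIRST(H S f) = { m, n, p, y } and FIRST(p H) = { p }.
Both contain p, so the two alternatives are not disjoint — LL(1) conflict.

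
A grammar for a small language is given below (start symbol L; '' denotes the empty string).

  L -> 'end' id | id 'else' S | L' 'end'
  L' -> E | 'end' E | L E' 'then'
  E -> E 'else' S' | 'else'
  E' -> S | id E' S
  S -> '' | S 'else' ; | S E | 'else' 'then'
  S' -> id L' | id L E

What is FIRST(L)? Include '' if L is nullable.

{ 'else', 'end', id }

L -> 'end' id contributes {'end'}.
L -> id 'else' S contributes {id}.
From L -> L' 'end': add FIRST(L') = { 'else', 'end', id }.
Union: FIRST(L) = { 'else', 'end', id }.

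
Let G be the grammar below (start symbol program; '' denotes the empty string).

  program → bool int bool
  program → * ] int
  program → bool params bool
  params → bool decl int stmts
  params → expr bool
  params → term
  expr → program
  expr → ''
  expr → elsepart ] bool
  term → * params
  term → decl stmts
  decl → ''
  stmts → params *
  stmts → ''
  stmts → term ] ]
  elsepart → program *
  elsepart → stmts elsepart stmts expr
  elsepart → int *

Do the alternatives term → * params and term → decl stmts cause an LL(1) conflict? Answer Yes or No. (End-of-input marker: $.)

Yes

FIRST(* params) = { * } and FIRST(decl stmts) = { *, ], bool, int, '' }.
Both contain *, so the two alternatives are not disjoint — LL(1) conflict.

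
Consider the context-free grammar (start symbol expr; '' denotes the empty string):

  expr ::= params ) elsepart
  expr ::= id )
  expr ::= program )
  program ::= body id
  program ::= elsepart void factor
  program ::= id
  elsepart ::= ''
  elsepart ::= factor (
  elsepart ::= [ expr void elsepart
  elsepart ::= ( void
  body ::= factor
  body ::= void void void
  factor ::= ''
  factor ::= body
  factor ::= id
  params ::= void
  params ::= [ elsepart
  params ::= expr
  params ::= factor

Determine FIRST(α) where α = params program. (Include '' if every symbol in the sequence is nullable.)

Add FIRST(params)\{''} = { (, ), [, id, void }; params is nullable, continue.
Add FIRST(program) = { (, [, id, void }; program is not nullable, stop.

{ (, ), [, id, void }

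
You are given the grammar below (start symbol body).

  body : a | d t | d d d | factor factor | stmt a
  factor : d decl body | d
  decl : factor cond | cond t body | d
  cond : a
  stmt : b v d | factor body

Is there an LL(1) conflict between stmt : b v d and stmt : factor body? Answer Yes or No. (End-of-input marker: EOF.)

No

FIRST(b v d) = { b } and FIRST(factor body) = { d }.
The FIRST sets are disjoint and neither alternative is nullable — no conflict.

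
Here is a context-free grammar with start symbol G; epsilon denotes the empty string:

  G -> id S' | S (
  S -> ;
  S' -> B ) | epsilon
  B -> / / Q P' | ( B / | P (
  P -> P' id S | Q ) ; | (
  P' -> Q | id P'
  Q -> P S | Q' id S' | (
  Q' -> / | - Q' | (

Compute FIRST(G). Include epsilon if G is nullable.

{ ;, id }

G -> id S' contributes {id}.
From G -> S (: add FIRST(S) = { ; }.
Union: FIRST(G) = { ;, id }.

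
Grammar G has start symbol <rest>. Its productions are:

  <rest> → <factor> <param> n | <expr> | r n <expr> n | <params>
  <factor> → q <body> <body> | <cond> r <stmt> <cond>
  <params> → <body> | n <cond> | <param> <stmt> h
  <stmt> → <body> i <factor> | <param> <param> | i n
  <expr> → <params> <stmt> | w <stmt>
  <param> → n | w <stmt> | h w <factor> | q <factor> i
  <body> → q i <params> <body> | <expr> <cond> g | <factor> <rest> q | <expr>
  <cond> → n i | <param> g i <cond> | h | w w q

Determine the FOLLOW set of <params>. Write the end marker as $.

In <rest> → <params>: <params> is at the end, add FOLLOW(<rest>) = { $, q }.
In <expr> → <params> <stmt>: add FIRST(<stmt>) = { h, i, n, q, w }.
In <body> → q i <params> <body>: add FIRST(<body>) = { h, n, q, w }.
Union: FOLLOW(<params>) = { $, h, i, n, q, w }.

{ $, h, i, n, q, w }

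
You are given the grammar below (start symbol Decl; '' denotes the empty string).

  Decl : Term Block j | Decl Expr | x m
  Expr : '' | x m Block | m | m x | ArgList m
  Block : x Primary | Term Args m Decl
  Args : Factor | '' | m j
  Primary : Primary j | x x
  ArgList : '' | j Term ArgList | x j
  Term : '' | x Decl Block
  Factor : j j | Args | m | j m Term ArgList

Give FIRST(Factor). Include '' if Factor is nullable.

{ j, m, '' }

Factor : j j contributes {j}.
From Factor : Args: add FIRST(Args) = { j, m, '' } (including '' since Args is nullable).
Factor : m contributes {m}.
Factor : j m Term ArgList contributes {j}.
Union: FIRST(Factor) = { j, m, '' }.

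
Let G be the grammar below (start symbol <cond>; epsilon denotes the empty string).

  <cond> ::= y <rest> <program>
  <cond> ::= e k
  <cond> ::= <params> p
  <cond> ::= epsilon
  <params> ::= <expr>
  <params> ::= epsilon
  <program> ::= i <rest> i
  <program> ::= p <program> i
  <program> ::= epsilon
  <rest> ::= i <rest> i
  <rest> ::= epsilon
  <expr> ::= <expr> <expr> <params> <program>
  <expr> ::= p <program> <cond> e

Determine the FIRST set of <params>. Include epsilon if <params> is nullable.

From <params> ::= <expr>: add FIRST(<expr>) = { p }.
<params> ::= epsilon contributes epsilon.
Union: FIRST(<params>) = { p, epsilon }.

{ p, epsilon }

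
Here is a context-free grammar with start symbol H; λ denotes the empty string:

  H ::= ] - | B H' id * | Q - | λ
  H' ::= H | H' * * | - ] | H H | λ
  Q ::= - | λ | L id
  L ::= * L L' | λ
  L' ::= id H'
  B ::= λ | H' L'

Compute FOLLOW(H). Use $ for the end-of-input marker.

{ $, *, -, ], id }

H is the start symbol, so $ ∈ FOLLOW(H).
In H' ::= H: H is at the end, add FOLLOW(H') = { *, -, ], id }.
In H' ::= H H: add FIRST(H)\{λ} = { *, -, ], id }.
  Since H is nullable, also add FOLLOW(H') = { *, -, ], id }.
In H' ::= H H: H is at the end, add FOLLOW(H') = { *, -, ], id }.
Union: FOLLOW(H) = { $, *, -, ], id }.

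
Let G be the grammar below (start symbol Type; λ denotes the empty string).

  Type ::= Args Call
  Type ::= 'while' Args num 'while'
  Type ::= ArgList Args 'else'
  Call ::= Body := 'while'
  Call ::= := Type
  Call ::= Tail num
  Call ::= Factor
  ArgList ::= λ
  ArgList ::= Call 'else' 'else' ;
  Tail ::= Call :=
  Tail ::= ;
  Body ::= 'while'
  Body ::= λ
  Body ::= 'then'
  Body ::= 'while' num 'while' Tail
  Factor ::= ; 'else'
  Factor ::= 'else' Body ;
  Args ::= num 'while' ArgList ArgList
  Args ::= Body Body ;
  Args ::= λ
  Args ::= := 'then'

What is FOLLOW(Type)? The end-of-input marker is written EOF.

{ EOF, 'else', := }

Type is the start symbol, so EOF ∈ FOLLOW(Type).
In Call ::= := Type: Type is at the end, add FOLLOW(Call) = { EOF, 'else', := }.
Union: FOLLOW(Type) = { EOF, 'else', := }.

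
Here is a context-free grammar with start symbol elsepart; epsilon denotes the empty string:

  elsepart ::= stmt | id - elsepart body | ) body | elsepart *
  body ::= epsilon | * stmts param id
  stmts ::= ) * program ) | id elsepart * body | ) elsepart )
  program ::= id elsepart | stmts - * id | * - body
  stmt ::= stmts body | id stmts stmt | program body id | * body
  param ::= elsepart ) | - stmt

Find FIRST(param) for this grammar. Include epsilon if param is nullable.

From param ::= elsepart ): add FIRST(elsepart) = { ), *, id }.
param ::= - stmt contributes {-}.
Union: FIRST(param) = { ), *, -, id }.

{ ), *, -, id }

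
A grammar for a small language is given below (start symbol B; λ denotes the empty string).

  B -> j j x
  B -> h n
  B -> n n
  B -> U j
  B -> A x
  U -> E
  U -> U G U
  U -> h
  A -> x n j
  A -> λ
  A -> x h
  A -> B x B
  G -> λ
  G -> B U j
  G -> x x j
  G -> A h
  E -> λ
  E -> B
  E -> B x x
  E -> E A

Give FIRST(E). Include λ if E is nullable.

E -> λ contributes λ.
From E -> B: add FIRST(B) = { h, j, n, x }.
From E -> B x x: add FIRST(B) = { h, j, n, x }.
From E -> E A: E, A nullable, take FIRST(E) ∪ FIRST(A) = { h, j, n, x }; also λ since the whole RHS is nullable.
Union: FIRST(E) = { h, j, n, x, λ }.

{ h, j, n, x, λ }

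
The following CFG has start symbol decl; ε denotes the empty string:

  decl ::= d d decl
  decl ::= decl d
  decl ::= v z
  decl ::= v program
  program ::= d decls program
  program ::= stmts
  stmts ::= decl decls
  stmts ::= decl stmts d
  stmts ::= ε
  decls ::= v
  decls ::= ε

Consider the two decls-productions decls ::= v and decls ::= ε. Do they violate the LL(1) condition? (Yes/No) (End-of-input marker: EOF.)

FIRST(v) = { v } and FIRST(ε) = { ε }.
The second alternative is nullable and FOLLOW(decls) = { EOF, d, v } shares v with FIRST of the first — conflict.

Yes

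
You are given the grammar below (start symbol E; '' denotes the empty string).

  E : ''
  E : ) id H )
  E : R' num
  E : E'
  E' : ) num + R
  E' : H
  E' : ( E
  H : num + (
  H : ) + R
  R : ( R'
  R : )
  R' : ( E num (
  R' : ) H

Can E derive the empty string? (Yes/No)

E has an ''-production, so E ⇒ ''.

Yes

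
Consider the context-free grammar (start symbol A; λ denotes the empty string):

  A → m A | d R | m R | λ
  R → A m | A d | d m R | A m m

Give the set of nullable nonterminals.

{ A }

Directly nullable (have an λ-production): A.
No other nonterminal has a production whose RHS symbols are all nullable.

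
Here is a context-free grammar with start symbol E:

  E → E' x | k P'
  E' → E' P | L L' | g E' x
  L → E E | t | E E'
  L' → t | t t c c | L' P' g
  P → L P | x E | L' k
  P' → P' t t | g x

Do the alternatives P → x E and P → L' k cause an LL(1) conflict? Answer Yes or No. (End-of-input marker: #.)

No

FIRST(x E) = { x } and FIRST(L' k) = { t }.
The FIRST sets are disjoint and neither alternative is nullable — no conflict.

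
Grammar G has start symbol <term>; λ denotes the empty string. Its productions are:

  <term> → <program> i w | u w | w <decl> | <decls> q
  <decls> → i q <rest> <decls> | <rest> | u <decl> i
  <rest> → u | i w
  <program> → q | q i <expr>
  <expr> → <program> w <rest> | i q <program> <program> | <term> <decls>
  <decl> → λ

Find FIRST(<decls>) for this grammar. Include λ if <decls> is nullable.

<decls> → i q <rest> <decls> contributes {i}.
From <decls> → <rest>: add FIRST(<rest>) = { i, u }.
<decls> → u <decl> i contributes {u}.
Union: FIRST(<decls>) = { i, u }.

{ i, u }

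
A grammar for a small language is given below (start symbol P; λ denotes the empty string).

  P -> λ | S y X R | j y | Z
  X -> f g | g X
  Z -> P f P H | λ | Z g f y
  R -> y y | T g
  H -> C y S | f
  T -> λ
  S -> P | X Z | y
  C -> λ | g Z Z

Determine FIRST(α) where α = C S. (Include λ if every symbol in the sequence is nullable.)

{ f, g, j, y, λ }

Add FIRST(C)\{λ} = { g }; C is nullable, continue.
Add FIRST(S)\{λ} = { f, g, j, y }; S is nullable, continue.
Every symbol is nullable, so include λ.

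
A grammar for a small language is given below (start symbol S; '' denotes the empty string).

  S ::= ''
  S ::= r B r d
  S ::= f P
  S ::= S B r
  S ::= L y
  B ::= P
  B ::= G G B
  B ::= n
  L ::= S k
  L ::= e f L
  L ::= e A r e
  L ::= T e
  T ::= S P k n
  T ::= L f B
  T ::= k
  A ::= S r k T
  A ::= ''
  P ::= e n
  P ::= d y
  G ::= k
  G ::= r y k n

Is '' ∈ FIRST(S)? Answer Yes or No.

Yes

S has an ''-production, so S ⇒ ''.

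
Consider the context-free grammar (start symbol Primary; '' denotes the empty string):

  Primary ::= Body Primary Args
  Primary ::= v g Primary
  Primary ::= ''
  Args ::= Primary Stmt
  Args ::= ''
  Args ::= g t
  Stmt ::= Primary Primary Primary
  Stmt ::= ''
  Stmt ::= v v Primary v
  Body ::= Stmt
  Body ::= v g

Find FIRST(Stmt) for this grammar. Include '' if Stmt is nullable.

{ g, v, '' }

From Stmt ::= Primary Primary Primary: Primary, Primary, Primary nullable, take FIRST(Primary) ∪ FIRST(Primary) ∪ FIRST(Primary) = { g, v }; also '' since the whole RHS is nullable.
Stmt ::= '' contributes ''.
Stmt ::= v v Primary v contributes {v}.
Union: FIRST(Stmt) = { g, v, '' }.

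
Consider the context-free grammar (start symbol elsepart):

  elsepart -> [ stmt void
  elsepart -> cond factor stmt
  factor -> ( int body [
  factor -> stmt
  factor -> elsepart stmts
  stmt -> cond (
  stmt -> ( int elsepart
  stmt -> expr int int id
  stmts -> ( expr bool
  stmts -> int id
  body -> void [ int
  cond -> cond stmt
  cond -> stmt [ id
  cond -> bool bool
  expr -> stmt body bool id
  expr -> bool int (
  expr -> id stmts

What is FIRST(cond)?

{ (, bool, id }

From cond -> cond stmt: add FIRST(cond) = { (, bool, id }.
From cond -> stmt [ id: add FIRST(stmt) = { (, bool, id }.
cond -> bool bool contributes {bool}.
Union: FIRST(cond) = { (, bool, id }.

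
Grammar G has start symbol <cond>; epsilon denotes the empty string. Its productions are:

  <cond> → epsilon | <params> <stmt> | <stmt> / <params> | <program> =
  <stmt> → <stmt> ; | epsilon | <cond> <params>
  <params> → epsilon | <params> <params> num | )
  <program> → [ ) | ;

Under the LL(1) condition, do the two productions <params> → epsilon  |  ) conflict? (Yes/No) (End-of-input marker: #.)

Yes

FIRST(epsilon) = { epsilon } and FIRST()) = { ) }.
The first alternative is nullable and FOLLOW(<params>) = { #, ), /, ;, [, num } shares ) with FIRST of the second — conflict.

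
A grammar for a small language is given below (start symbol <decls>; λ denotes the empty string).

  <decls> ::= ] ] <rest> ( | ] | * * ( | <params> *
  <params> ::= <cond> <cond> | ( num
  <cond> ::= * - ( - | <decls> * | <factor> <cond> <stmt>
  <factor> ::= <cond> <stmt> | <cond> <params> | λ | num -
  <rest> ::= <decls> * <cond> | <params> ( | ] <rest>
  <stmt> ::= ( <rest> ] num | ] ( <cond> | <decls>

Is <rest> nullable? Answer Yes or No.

Nullable nonterminals: <factor>.
No production of <rest> has an RHS whose symbols are all nullable, so <rest> is not nullable.

No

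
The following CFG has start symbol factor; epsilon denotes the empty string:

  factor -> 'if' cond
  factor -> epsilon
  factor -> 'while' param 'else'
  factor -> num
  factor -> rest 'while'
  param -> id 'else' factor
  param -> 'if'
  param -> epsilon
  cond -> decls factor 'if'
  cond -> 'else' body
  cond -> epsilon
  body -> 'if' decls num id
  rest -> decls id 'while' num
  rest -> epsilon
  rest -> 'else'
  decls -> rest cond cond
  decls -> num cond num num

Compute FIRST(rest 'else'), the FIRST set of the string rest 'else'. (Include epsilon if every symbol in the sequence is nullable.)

{ 'else', 'if', 'while', id, num }

Add FIRST(rest)\{epsilon} = { 'else', 'if', 'while', id, num }; rest is nullable, continue.
'else' is a terminal; add {'else'} and stop.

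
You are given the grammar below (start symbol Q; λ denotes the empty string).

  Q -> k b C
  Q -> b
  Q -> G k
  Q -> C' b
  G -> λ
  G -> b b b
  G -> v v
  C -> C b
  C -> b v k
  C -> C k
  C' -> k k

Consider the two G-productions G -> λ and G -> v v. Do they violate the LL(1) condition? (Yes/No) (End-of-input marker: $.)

FIRST(λ) = { λ } and FIRST(v v) = { v }.
The first is nullable but FOLLOW(G) = { k } is disjoint from FIRST of the second.

No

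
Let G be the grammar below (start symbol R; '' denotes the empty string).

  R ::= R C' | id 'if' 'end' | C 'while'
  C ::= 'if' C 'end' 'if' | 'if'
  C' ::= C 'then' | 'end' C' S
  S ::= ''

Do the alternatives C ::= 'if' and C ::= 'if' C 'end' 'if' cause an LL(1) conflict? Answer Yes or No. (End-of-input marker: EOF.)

FIRST('if') = { 'if' } and FIRST('if' C 'end' 'if') = { 'if' }.
Both contain 'if', so the two alternatives are not disjoint — LL(1) conflict.

Yes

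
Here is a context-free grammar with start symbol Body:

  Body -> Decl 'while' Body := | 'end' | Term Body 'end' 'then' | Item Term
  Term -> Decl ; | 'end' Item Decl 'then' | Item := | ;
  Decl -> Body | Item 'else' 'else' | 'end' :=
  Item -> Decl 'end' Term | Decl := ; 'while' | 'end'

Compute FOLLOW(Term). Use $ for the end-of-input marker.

In Body -> Term Body 'end' 'then': add FIRST(Body 'end' 'then') = { 'end', ; }.
In Body -> Item Term: Term is at the end, add FOLLOW(Body) = { $, 'end', 'then', 'while', :=, ; }.
In Item -> Decl 'end' Term: Term is at the end, add FOLLOW(Item) = { 'else', 'end', :=, ; }.
Union: FOLLOW(Term) = { $, 'else', 'end', 'then', 'while', :=, ; }.

{ $, 'else', 'end', 'then', 'while', :=, ; }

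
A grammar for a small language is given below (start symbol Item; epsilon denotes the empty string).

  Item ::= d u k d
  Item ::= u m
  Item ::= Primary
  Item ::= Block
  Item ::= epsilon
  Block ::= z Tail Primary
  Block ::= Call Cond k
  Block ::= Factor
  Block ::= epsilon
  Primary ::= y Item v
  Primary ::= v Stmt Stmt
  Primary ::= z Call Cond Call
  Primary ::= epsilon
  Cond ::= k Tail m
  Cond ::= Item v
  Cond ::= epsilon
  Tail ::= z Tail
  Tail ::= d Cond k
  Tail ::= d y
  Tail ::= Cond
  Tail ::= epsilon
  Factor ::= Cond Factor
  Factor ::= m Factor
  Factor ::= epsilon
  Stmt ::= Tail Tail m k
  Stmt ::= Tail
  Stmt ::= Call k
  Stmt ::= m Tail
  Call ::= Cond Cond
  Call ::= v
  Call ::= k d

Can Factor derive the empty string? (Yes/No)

Factor has an epsilon-production, so Factor ⇒ epsilon.

Yes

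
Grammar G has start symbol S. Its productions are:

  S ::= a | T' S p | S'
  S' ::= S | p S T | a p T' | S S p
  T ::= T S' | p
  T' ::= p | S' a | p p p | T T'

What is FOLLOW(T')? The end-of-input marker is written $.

{ $, a, p }

In S ::= T' S p: add FIRST(S p) = { a, p }.
In S' ::= a p T': T' is at the end, add FOLLOW(S') = { $, a, p }.
In T' ::= T T': T' is at the end, add FOLLOW(T') = { $, a, p }.
Union: FOLLOW(T') = { $, a, p }.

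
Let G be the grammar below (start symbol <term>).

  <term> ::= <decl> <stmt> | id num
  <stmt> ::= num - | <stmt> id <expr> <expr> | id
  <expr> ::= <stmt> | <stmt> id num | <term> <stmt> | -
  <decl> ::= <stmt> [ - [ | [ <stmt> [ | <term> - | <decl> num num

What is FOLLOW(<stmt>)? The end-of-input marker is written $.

In <term> ::= <decl> <stmt>: <stmt> is at the end, add FOLLOW(<term>) = { $, -, id, num }.
In <stmt> ::= <stmt> id <expr> <expr>: add FIRST(id <expr> <expr>) = { id }.
In <expr> ::= <stmt>: <stmt> is at the end, add FOLLOW(<expr>) = { $, -, [, id, num }.
In <expr> ::= <stmt> id num: add FIRST(id num) = { id }.
In <expr> ::= <term> <stmt>: <stmt> is at the end, add FOLLOW(<expr>) = { $, -, [, id, num }.
In <decl> ::= <stmt> [ - [: add FIRST([ - [) = { [ }.
In <decl> ::= [ <stmt> [: add FIRST([) = { [ }.
Union: FOLLOW(<stmt>) = { $, -, [, id, num }.

{ $, -, [, id, num }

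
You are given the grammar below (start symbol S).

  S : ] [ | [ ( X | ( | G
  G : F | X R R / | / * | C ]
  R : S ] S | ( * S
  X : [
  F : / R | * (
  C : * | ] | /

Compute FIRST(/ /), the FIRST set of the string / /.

/ is a terminal; add {/} and stop.

{ / }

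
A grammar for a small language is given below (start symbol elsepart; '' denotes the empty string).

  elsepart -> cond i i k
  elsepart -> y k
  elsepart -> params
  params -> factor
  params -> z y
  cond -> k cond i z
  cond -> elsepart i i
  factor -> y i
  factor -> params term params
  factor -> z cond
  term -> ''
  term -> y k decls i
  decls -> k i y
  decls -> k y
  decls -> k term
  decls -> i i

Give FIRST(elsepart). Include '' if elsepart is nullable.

{ k, y, z }

From elsepart -> cond i i k: add FIRST(cond) = { k, y, z }.
elsepart -> y k contributes {y}.
From elsepart -> params: add FIRST(params) = { y, z }.
Union: FIRST(elsepart) = { k, y, z }.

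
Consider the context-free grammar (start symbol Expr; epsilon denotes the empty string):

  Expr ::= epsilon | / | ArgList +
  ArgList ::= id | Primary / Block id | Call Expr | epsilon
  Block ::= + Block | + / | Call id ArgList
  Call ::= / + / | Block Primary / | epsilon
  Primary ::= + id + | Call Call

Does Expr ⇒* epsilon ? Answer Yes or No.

Yes

Expr has an epsilon-production, so Expr ⇒ epsilon.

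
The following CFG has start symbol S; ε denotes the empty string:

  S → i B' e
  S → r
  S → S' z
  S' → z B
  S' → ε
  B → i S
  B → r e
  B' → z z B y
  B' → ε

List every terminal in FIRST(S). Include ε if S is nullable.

S → i B' e contributes {i}.
S → r contributes {r}.
From S → S' z: S' nullable, take FIRST(S') ∪ {z} = { z }.
Union: FIRST(S) = { i, r, z }.

{ i, r, z }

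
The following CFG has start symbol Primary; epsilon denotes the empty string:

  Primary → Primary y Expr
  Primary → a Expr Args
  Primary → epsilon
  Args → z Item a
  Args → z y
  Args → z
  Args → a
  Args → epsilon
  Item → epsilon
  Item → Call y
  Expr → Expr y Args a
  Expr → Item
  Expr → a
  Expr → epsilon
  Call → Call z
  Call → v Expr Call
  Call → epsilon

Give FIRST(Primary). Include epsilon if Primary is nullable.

From Primary → Primary y Expr: Primary nullable, take FIRST(Primary) ∪ {y} = { a, y }.
Primary → a Expr Args contributes {a}.
Primary → epsilon contributes epsilon.
Union: FIRST(Primary) = { a, y, epsilon }.

{ a, y, epsilon }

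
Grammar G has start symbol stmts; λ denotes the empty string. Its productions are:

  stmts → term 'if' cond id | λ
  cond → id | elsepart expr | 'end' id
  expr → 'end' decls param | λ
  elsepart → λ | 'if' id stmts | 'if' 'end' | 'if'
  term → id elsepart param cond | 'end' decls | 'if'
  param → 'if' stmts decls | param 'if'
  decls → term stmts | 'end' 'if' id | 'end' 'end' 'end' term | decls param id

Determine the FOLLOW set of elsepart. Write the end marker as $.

{ 'end', 'if', id }

In cond → elsepart expr: add FIRST(expr)\{λ} = { 'end' }.
  Since expr is nullable, also add FOLLOW(cond) = { 'end', 'if', id }.
In term → id elsepart param cond: add FIRST(param cond) = { 'if' }.
Union: FOLLOW(elsepart) = { 'end', 'if', id }.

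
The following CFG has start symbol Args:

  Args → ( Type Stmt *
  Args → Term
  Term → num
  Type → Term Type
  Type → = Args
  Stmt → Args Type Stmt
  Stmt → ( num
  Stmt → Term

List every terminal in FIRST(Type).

{ =, num }

From Type → Term Type: add FIRST(Term) = { num }.
Type → = Args contributes {=}.
Union: FIRST(Type) = { =, num }.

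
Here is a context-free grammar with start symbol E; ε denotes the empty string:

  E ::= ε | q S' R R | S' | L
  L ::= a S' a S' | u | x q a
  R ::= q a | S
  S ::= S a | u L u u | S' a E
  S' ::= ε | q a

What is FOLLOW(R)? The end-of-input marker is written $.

In E ::= q S' R R: add FIRST(R) = { a, q, u }.
In E ::= q S' R R: R is at the end, add FOLLOW(E) = { $, a, q, u }.
Union: FOLLOW(R) = { $, a, q, u }.

{ $, a, q, u }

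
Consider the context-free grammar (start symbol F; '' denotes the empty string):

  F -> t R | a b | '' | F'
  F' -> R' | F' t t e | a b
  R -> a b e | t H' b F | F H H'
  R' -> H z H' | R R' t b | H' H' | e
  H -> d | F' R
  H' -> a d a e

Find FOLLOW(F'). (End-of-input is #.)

In F -> F': F' is at the end, add FOLLOW(F) = { #, a, d, e, t, z }.
In F' -> F' t t e: add FIRST(t t e) = { t }.
In H -> F' R: add FIRST(R) = { a, d, e, t }.
Union: FOLLOW(F') = { #, a, d, e, t, z }.

{ #, a, d, e, t, z }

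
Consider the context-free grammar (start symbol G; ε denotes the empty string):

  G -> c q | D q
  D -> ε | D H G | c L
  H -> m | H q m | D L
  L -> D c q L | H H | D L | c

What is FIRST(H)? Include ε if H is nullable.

H -> m contributes {m}.
From H -> H q m: add FIRST(H) = { c, m }.
From H -> D L: D nullable, take FIRST(D) ∪ FIRST(L) = { c, m }.
Union: FIRST(H) = { c, m }.

{ c, m }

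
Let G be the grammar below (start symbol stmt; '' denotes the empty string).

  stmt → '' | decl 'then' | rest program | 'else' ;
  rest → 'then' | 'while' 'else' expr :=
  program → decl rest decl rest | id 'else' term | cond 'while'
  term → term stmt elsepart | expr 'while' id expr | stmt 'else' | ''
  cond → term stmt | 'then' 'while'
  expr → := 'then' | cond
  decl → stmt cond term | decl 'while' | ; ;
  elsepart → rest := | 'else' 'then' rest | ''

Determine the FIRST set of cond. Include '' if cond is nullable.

From cond → term stmt: term, stmt nullable, take FIRST(term) ∪ FIRST(stmt) = { 'else', 'then', 'while', :=, ; }; also '' since the whole RHS is nullable.
cond → 'then' 'while' contributes {'then'}.
Union: FIRST(cond) = { 'else', 'then', 'while', :=, ;, '' }.

{ 'else', 'then', 'while', :=, ;, '' }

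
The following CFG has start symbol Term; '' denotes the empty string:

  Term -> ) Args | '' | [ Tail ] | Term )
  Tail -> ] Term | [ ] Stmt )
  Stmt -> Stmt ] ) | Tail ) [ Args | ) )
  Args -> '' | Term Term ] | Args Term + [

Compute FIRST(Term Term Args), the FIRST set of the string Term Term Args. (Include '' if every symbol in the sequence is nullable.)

Add FIRST(Term)\{''} = { ), [ }; Term is nullable, continue.
Add FIRST(Term)\{''} = { ), [ }; Term is nullable, continue.
Add FIRST(Args)\{''} = { ), +, [, ] }; Args is nullable, continue.
Every symbol is nullable, so include ''.

{ ), +, [, ], '' }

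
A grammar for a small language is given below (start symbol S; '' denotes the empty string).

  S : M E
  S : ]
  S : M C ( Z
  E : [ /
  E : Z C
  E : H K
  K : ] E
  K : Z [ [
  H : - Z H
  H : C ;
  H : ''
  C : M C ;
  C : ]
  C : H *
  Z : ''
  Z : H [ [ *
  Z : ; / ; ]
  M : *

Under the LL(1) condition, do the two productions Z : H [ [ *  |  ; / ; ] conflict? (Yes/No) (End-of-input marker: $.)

FIRST(H [ [ *) = { *, -, [, ] } and FIRST(; / ; ]) = { ; }.
The FIRST sets are disjoint and neither alternative is nullable — no conflict.

No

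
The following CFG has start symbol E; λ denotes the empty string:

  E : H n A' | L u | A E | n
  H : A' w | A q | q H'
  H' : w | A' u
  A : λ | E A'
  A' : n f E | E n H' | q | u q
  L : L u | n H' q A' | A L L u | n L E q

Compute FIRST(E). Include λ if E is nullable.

{ n, q, u }

From E : H n A': add FIRST(H) = { n, q, u }.
From E : L u: add FIRST(L) = { n, q, u }.
From E : A E: A nullable, take FIRST(A) ∪ FIRST(E) = { n, q, u }.
E : n contributes {n}.
Union: FIRST(E) = { n, q, u }.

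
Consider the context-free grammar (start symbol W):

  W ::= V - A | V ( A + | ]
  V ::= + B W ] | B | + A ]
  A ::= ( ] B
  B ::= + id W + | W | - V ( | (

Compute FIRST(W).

From W ::= V - A: add FIRST(V) = { (, +, -, ] }.
From W ::= V ( A +: add FIRST(V) = { (, +, -, ] }.
W ::= ] contributes {]}.
Union: FIRST(W) = { (, +, -, ] }.

{ (, +, -, ] }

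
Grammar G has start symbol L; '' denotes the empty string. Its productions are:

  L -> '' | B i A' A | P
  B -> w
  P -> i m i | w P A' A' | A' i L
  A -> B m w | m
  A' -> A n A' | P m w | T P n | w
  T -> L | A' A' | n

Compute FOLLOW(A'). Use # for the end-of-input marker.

{ #, i, m, n, w }

In L -> B i A' A: add FIRST(A) = { m, w }.
In P -> w P A' A': add FIRST(A') = { i, m, n, w }.
In P -> w P A' A': A' is at the end, add FOLLOW(P) = { #, i, m, n, w }.
In P -> A' i L: add FIRST(i L) = { i }.
In A' -> A n A': A' is at the end, add FOLLOW(A') = { #, i, m, n, w }.
In T -> A' A': add FIRST(A') = { i, m, n, w }.
In T -> A' A': A' is at the end, add FOLLOW(T) = { i, m, n, w }.
Union: FOLLOW(A') = { #, i, m, n, w }.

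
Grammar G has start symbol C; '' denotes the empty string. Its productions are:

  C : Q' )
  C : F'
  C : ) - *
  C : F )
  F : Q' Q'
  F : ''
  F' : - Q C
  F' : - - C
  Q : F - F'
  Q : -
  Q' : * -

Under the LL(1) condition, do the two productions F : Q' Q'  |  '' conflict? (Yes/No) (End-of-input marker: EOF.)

No

FIRST(Q' Q') = { * } and FIRST('') = { '' }.
The second is nullable but FOLLOW(F) = { ), - } is disjoint from FIRST of the first.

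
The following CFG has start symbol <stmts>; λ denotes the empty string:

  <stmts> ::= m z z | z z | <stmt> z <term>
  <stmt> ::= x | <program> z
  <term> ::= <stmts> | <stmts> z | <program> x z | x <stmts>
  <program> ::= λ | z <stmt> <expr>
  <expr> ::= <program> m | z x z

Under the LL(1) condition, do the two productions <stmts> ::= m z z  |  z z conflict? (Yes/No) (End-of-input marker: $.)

No

FIRST(m z z) = { m } and FIRST(z z) = { z }.
The FIRST sets are disjoint and neither alternative is nullable — no conflict.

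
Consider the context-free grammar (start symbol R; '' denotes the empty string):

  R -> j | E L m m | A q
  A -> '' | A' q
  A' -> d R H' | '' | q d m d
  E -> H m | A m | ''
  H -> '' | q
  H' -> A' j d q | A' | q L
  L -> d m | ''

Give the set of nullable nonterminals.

Directly nullable (have an ''-production): A, A', E, H, L.
H' -> A' with every symbol nullable, so H' is nullable.
No other nonterminal has a production whose RHS symbols are all nullable.

{ A, A', E, H, H', L }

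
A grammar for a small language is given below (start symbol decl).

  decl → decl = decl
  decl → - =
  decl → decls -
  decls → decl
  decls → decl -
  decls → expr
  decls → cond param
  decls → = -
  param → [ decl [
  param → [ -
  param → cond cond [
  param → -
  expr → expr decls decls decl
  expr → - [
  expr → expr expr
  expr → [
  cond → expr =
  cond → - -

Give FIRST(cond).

From cond → expr =: add FIRST(expr) = { -, [ }.
cond → - - contributes {-}.
Union: FIRST(cond) = { -, [ }.

{ -, [ }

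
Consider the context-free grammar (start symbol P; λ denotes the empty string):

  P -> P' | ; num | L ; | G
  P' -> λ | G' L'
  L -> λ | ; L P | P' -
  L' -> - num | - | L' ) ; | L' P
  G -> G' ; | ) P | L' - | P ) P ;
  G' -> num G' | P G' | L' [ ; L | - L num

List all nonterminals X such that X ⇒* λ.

{ L, P, P' }

Directly nullable (have an λ-production): P', L.
P -> P' with every symbol nullable, so P is nullable.
No other nonterminal has a production whose RHS symbols are all nullable.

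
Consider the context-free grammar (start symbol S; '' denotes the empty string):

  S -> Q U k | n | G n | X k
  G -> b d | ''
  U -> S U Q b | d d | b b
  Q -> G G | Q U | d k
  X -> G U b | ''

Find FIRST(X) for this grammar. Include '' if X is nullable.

{ b, d, k, n, '' }

From X -> G U b: G nullable, take FIRST(G) ∪ FIRST(U) = { b, d, k, n }.
X -> '' contributes ''.
Union: FIRST(X) = { b, d, k, n, '' }.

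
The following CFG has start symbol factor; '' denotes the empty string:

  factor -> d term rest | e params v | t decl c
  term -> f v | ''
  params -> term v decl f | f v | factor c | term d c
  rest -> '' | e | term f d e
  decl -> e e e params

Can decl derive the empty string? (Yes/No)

No

Nullable nonterminals: rest, term.
No production of decl has an RHS whose symbols are all nullable, so decl is not nullable.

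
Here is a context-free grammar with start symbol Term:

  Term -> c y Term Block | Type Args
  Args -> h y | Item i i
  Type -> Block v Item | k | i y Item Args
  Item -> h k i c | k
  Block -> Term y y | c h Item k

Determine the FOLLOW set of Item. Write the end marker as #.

{ h, i, k }

In Args -> Item i i: add FIRST(i i) = { i }.
In Type -> Block v Item: Item is at the end, add FOLLOW(Type) = { h, k }.
In Type -> i y Item Args: add FIRST(Args) = { h, k }.
In Block -> c h Item k: add FIRST(k) = { k }.
Union: FOLLOW(Item) = { h, i, k }.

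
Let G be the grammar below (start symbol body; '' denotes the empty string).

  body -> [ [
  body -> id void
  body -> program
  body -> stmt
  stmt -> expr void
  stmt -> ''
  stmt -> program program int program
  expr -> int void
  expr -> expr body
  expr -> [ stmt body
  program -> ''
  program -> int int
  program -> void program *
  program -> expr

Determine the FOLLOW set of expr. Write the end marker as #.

In stmt -> expr void: add FIRST(void) = { void }.
In expr -> expr body: add FIRST(body)\{''} = { [, id, int, void }.
  Since body is nullable, also add FOLLOW(expr) = { #, *, [, id, int, void }.
In program -> expr: expr is at the end, add FOLLOW(program) = { #, *, [, id, int, void }.
Union: FOLLOW(expr) = { #, *, [, id, int, void }.

{ #, *, [, id, int, void }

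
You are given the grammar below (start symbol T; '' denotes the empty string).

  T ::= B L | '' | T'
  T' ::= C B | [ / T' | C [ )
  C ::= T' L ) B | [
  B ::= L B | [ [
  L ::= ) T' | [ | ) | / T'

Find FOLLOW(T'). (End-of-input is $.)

In T ::= T': T' is at the end, add FOLLOW(T) = { $ }.
In T' ::= [ / T': T' is at the end, add FOLLOW(T') = { $, ), /, [ }.
In C ::= T' L ) B: add FIRST(L ) B) = { ), /, [ }.
In L ::= ) T': T' is at the end, add FOLLOW(L) = { $, ), /, [ }.
In L ::= / T': T' is at the end, add FOLLOW(L) = { $, ), /, [ }.
Union: FOLLOW(T') = { $, ), /, [ }.

{ $, ), /, [ }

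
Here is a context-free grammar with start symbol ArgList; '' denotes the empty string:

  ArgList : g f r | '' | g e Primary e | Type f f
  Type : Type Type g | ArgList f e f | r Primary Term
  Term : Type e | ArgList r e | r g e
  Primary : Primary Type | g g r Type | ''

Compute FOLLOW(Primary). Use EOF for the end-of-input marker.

{ e, f, g, r }

In ArgList : g e Primary e: add FIRST(e) = { e }.
In Type : r Primary Term: add FIRST(Term) = { f, g, r }.
In Primary : Primary Type: add FIRST(Type) = { f, g, r }.
Union: FOLLOW(Primary) = { e, f, g, r }.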